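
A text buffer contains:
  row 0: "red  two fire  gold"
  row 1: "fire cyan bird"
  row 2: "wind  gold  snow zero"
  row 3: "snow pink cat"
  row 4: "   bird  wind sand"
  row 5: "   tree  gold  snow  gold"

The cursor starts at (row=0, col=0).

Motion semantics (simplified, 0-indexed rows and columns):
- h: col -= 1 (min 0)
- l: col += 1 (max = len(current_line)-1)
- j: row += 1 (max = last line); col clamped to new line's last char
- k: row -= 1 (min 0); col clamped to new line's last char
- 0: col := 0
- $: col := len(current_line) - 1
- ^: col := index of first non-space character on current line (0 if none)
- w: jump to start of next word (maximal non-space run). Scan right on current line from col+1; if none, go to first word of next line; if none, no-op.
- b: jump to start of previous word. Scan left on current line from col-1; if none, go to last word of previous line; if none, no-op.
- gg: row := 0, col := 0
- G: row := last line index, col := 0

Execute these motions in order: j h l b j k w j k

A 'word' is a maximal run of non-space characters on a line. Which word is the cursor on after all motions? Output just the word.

After 1 (j): row=1 col=0 char='f'
After 2 (h): row=1 col=0 char='f'
After 3 (l): row=1 col=1 char='i'
After 4 (b): row=1 col=0 char='f'
After 5 (j): row=2 col=0 char='w'
After 6 (k): row=1 col=0 char='f'
After 7 (w): row=1 col=5 char='c'
After 8 (j): row=2 col=5 char='_'
After 9 (k): row=1 col=5 char='c'

Answer: cyan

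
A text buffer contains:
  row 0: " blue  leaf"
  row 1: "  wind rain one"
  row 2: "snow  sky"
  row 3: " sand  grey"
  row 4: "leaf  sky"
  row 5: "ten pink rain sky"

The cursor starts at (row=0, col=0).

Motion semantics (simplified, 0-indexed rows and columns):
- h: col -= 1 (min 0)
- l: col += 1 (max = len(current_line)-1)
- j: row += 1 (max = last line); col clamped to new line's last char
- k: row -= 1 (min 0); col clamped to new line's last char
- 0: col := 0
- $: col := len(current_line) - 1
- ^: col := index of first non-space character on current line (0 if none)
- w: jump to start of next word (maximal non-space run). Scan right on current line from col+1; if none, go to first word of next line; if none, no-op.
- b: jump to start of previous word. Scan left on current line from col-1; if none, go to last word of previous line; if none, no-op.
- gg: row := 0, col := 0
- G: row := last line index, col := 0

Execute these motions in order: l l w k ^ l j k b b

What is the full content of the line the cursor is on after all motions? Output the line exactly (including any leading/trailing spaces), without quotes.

Answer:  blue  leaf

Derivation:
After 1 (l): row=0 col=1 char='b'
After 2 (l): row=0 col=2 char='l'
After 3 (w): row=0 col=7 char='l'
After 4 (k): row=0 col=7 char='l'
After 5 (^): row=0 col=1 char='b'
After 6 (l): row=0 col=2 char='l'
After 7 (j): row=1 col=2 char='w'
After 8 (k): row=0 col=2 char='l'
After 9 (b): row=0 col=1 char='b'
After 10 (b): row=0 col=1 char='b'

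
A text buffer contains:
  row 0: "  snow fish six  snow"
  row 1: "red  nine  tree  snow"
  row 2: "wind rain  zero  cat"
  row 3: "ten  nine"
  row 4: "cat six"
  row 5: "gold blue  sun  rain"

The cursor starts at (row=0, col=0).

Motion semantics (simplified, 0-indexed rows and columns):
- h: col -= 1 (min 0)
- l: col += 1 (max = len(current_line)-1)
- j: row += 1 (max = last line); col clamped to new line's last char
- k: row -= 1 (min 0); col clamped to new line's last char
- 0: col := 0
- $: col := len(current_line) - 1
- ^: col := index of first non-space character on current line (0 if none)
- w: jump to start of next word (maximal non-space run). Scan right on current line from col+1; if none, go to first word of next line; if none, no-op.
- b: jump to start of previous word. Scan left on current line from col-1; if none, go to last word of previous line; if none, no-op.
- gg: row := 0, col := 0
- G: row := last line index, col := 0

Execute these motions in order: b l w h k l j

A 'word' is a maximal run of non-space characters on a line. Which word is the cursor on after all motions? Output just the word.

After 1 (b): row=0 col=0 char='_'
After 2 (l): row=0 col=1 char='_'
After 3 (w): row=0 col=2 char='s'
After 4 (h): row=0 col=1 char='_'
After 5 (k): row=0 col=1 char='_'
After 6 (l): row=0 col=2 char='s'
After 7 (j): row=1 col=2 char='d'

Answer: red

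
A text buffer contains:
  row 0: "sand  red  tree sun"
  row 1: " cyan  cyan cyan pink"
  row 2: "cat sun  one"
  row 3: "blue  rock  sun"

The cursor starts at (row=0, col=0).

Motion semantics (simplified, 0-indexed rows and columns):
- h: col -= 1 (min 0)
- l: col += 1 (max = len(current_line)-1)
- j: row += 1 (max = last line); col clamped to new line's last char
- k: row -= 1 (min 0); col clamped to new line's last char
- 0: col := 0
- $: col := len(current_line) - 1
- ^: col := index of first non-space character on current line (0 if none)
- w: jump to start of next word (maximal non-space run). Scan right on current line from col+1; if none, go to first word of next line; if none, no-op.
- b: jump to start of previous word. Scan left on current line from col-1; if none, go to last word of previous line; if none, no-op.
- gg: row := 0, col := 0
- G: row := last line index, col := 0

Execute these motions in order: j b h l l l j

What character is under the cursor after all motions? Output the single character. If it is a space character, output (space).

After 1 (j): row=1 col=0 char='_'
After 2 (b): row=0 col=16 char='s'
After 3 (h): row=0 col=15 char='_'
After 4 (l): row=0 col=16 char='s'
After 5 (l): row=0 col=17 char='u'
After 6 (l): row=0 col=18 char='n'
After 7 (j): row=1 col=18 char='i'

Answer: i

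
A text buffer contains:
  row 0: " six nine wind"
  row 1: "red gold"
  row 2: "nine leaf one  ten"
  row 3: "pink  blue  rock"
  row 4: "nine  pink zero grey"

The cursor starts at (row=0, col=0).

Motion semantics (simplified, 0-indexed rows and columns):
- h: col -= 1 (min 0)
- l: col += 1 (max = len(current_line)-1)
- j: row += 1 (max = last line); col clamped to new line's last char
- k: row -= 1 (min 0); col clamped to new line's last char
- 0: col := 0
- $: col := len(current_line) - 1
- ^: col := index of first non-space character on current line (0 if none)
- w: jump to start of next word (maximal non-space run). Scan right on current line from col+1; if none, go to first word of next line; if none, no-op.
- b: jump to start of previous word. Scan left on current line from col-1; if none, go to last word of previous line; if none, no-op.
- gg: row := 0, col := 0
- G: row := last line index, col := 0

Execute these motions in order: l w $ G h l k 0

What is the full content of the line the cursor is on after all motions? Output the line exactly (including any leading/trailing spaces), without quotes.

Answer: pink  blue  rock

Derivation:
After 1 (l): row=0 col=1 char='s'
After 2 (w): row=0 col=5 char='n'
After 3 ($): row=0 col=13 char='d'
After 4 (G): row=4 col=0 char='n'
After 5 (h): row=4 col=0 char='n'
After 6 (l): row=4 col=1 char='i'
After 7 (k): row=3 col=1 char='i'
After 8 (0): row=3 col=0 char='p'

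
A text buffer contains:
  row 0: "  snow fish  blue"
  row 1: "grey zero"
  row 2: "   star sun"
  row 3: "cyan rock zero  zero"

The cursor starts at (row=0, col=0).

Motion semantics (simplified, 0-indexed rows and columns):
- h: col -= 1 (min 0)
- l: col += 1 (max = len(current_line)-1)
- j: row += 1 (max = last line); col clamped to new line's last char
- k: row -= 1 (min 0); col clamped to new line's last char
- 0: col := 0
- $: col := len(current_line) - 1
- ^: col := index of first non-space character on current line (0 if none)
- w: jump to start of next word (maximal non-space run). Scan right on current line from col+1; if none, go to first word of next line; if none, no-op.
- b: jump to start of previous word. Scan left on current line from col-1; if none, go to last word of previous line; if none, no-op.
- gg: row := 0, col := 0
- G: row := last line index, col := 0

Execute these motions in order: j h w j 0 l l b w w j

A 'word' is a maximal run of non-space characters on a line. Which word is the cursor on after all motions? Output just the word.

Answer: rock

Derivation:
After 1 (j): row=1 col=0 char='g'
After 2 (h): row=1 col=0 char='g'
After 3 (w): row=1 col=5 char='z'
After 4 (j): row=2 col=5 char='a'
After 5 (0): row=2 col=0 char='_'
After 6 (l): row=2 col=1 char='_'
After 7 (l): row=2 col=2 char='_'
After 8 (b): row=1 col=5 char='z'
After 9 (w): row=2 col=3 char='s'
After 10 (w): row=2 col=8 char='s'
After 11 (j): row=3 col=8 char='k'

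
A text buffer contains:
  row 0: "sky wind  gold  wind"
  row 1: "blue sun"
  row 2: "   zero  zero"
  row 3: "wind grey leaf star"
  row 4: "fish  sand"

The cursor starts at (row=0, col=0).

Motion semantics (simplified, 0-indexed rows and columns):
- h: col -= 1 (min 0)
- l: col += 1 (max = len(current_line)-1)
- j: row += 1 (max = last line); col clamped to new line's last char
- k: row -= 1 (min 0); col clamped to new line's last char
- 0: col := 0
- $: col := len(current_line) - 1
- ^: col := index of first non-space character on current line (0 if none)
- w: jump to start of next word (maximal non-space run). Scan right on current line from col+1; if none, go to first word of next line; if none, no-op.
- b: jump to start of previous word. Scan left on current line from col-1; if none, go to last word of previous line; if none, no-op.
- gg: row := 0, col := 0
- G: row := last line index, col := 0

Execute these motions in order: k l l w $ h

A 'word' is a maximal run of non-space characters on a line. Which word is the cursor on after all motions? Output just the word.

Answer: wind

Derivation:
After 1 (k): row=0 col=0 char='s'
After 2 (l): row=0 col=1 char='k'
After 3 (l): row=0 col=2 char='y'
After 4 (w): row=0 col=4 char='w'
After 5 ($): row=0 col=19 char='d'
After 6 (h): row=0 col=18 char='n'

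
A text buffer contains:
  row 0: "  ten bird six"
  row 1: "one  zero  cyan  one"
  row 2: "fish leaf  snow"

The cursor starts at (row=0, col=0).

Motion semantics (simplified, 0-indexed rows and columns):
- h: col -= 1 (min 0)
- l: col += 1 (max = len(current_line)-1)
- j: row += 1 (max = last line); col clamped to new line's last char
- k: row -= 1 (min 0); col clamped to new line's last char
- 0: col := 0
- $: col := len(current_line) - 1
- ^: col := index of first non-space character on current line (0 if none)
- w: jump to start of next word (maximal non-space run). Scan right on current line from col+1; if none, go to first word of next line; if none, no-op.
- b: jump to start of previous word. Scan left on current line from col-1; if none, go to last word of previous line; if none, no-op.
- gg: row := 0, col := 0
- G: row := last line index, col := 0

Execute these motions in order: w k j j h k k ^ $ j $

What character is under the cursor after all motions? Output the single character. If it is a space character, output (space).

Answer: e

Derivation:
After 1 (w): row=0 col=2 char='t'
After 2 (k): row=0 col=2 char='t'
After 3 (j): row=1 col=2 char='e'
After 4 (j): row=2 col=2 char='s'
After 5 (h): row=2 col=1 char='i'
After 6 (k): row=1 col=1 char='n'
After 7 (k): row=0 col=1 char='_'
After 8 (^): row=0 col=2 char='t'
After 9 ($): row=0 col=13 char='x'
After 10 (j): row=1 col=13 char='a'
After 11 ($): row=1 col=19 char='e'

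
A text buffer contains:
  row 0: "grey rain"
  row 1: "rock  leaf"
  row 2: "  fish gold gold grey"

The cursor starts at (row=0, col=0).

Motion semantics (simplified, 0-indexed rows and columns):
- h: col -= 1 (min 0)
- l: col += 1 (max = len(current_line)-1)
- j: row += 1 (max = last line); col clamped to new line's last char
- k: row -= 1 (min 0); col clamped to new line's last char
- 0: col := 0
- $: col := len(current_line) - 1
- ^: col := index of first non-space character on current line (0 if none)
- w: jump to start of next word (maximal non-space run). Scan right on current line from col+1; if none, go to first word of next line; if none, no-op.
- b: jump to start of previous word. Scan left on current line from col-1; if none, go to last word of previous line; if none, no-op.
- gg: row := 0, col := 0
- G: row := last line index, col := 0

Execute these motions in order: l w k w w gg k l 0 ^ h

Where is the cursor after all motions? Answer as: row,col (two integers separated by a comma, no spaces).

After 1 (l): row=0 col=1 char='r'
After 2 (w): row=0 col=5 char='r'
After 3 (k): row=0 col=5 char='r'
After 4 (w): row=1 col=0 char='r'
After 5 (w): row=1 col=6 char='l'
After 6 (gg): row=0 col=0 char='g'
After 7 (k): row=0 col=0 char='g'
After 8 (l): row=0 col=1 char='r'
After 9 (0): row=0 col=0 char='g'
After 10 (^): row=0 col=0 char='g'
After 11 (h): row=0 col=0 char='g'

Answer: 0,0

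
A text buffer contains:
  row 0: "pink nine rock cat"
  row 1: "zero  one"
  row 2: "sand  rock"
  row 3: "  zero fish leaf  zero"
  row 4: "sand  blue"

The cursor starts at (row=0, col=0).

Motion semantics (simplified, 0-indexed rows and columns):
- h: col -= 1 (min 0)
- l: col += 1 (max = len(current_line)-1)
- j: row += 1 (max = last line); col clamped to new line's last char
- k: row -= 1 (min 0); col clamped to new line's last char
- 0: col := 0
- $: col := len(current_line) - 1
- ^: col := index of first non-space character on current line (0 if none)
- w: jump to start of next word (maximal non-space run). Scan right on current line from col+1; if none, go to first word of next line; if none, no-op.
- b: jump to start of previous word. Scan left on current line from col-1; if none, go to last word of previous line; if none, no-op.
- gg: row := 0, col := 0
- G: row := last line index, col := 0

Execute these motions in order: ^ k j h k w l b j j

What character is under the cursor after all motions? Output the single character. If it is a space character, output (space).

Answer: (space)

Derivation:
After 1 (^): row=0 col=0 char='p'
After 2 (k): row=0 col=0 char='p'
After 3 (j): row=1 col=0 char='z'
After 4 (h): row=1 col=0 char='z'
After 5 (k): row=0 col=0 char='p'
After 6 (w): row=0 col=5 char='n'
After 7 (l): row=0 col=6 char='i'
After 8 (b): row=0 col=5 char='n'
After 9 (j): row=1 col=5 char='_'
After 10 (j): row=2 col=5 char='_'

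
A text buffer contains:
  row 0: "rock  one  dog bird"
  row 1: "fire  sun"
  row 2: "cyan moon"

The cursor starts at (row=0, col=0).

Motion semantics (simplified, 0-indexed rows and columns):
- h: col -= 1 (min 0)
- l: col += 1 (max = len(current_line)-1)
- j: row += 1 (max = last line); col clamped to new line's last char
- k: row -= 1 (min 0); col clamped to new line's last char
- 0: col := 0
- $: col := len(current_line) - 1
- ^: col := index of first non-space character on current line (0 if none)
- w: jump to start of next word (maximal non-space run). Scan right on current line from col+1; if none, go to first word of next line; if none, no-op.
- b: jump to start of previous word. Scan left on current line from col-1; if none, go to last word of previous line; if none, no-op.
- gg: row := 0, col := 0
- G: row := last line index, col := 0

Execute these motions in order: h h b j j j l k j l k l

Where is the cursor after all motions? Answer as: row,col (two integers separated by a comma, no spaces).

Answer: 1,3

Derivation:
After 1 (h): row=0 col=0 char='r'
After 2 (h): row=0 col=0 char='r'
After 3 (b): row=0 col=0 char='r'
After 4 (j): row=1 col=0 char='f'
After 5 (j): row=2 col=0 char='c'
After 6 (j): row=2 col=0 char='c'
After 7 (l): row=2 col=1 char='y'
After 8 (k): row=1 col=1 char='i'
After 9 (j): row=2 col=1 char='y'
After 10 (l): row=2 col=2 char='a'
After 11 (k): row=1 col=2 char='r'
After 12 (l): row=1 col=3 char='e'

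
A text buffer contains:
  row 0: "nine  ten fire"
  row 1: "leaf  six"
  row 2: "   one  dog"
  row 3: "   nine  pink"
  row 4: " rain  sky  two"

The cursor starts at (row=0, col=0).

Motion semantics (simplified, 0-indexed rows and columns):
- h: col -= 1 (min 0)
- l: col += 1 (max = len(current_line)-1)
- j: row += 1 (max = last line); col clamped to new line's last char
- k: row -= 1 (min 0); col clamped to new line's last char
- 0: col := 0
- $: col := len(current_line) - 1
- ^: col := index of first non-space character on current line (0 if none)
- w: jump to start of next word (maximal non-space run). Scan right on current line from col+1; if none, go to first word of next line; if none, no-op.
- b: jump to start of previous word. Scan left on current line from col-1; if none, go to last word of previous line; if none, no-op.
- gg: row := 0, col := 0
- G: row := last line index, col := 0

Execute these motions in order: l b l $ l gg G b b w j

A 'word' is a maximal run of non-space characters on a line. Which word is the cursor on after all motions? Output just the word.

Answer: sky

Derivation:
After 1 (l): row=0 col=1 char='i'
After 2 (b): row=0 col=0 char='n'
After 3 (l): row=0 col=1 char='i'
After 4 ($): row=0 col=13 char='e'
After 5 (l): row=0 col=13 char='e'
After 6 (gg): row=0 col=0 char='n'
After 7 (G): row=4 col=0 char='_'
After 8 (b): row=3 col=9 char='p'
After 9 (b): row=3 col=3 char='n'
After 10 (w): row=3 col=9 char='p'
After 11 (j): row=4 col=9 char='y'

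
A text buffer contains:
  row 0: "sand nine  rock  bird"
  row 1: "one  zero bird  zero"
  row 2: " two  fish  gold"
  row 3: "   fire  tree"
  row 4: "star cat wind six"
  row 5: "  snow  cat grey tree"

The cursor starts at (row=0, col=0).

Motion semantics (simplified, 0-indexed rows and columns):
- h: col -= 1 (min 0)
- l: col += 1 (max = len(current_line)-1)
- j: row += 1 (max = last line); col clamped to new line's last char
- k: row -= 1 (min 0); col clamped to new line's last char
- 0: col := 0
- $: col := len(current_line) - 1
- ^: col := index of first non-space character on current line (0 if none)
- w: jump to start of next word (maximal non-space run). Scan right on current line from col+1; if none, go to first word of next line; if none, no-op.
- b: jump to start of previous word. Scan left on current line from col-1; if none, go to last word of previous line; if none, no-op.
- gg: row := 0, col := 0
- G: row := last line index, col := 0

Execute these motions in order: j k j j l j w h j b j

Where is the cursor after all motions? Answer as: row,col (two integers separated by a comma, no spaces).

After 1 (j): row=1 col=0 char='o'
After 2 (k): row=0 col=0 char='s'
After 3 (j): row=1 col=0 char='o'
After 4 (j): row=2 col=0 char='_'
After 5 (l): row=2 col=1 char='t'
After 6 (j): row=3 col=1 char='_'
After 7 (w): row=3 col=3 char='f'
After 8 (h): row=3 col=2 char='_'
After 9 (j): row=4 col=2 char='a'
After 10 (b): row=4 col=0 char='s'
After 11 (j): row=5 col=0 char='_'

Answer: 5,0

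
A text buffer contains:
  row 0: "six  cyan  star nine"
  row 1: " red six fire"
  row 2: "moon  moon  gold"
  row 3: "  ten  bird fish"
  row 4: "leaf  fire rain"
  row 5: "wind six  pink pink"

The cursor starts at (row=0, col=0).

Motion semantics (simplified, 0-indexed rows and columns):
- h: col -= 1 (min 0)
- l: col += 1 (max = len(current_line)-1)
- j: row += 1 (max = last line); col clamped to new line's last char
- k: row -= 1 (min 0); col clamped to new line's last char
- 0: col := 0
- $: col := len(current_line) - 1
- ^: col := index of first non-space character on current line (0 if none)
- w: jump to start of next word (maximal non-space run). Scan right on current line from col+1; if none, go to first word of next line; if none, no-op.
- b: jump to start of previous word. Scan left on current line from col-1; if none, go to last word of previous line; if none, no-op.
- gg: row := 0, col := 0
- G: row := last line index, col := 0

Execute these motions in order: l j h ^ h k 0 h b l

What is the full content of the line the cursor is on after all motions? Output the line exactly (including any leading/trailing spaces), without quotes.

After 1 (l): row=0 col=1 char='i'
After 2 (j): row=1 col=1 char='r'
After 3 (h): row=1 col=0 char='_'
After 4 (^): row=1 col=1 char='r'
After 5 (h): row=1 col=0 char='_'
After 6 (k): row=0 col=0 char='s'
After 7 (0): row=0 col=0 char='s'
After 8 (h): row=0 col=0 char='s'
After 9 (b): row=0 col=0 char='s'
After 10 (l): row=0 col=1 char='i'

Answer: six  cyan  star nine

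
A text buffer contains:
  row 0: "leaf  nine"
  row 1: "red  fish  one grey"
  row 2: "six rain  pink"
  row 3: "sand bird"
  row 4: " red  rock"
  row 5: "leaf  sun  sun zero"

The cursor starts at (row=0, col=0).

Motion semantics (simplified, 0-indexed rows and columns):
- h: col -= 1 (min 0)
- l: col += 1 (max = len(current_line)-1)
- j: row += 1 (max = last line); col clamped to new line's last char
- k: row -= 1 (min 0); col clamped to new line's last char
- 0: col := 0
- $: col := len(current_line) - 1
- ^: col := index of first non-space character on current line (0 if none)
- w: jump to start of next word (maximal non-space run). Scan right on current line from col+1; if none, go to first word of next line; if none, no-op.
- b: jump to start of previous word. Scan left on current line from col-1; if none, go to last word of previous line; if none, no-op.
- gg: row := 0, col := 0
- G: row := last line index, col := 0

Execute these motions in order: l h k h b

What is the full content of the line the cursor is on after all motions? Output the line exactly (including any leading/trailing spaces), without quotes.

After 1 (l): row=0 col=1 char='e'
After 2 (h): row=0 col=0 char='l'
After 3 (k): row=0 col=0 char='l'
After 4 (h): row=0 col=0 char='l'
After 5 (b): row=0 col=0 char='l'

Answer: leaf  nine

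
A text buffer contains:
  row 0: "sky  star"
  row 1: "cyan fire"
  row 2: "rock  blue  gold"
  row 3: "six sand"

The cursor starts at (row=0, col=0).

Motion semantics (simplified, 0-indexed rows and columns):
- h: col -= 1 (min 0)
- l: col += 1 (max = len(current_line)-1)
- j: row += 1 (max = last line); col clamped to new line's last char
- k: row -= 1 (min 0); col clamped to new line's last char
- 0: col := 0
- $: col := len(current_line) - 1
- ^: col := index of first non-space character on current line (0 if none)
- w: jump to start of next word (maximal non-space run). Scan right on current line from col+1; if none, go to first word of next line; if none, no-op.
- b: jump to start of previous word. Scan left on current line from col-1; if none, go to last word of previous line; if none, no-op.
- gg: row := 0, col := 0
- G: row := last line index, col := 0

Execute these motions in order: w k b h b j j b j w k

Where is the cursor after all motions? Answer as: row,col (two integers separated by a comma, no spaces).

After 1 (w): row=0 col=5 char='s'
After 2 (k): row=0 col=5 char='s'
After 3 (b): row=0 col=0 char='s'
After 4 (h): row=0 col=0 char='s'
After 5 (b): row=0 col=0 char='s'
After 6 (j): row=1 col=0 char='c'
After 7 (j): row=2 col=0 char='r'
After 8 (b): row=1 col=5 char='f'
After 9 (j): row=2 col=5 char='_'
After 10 (w): row=2 col=6 char='b'
After 11 (k): row=1 col=6 char='i'

Answer: 1,6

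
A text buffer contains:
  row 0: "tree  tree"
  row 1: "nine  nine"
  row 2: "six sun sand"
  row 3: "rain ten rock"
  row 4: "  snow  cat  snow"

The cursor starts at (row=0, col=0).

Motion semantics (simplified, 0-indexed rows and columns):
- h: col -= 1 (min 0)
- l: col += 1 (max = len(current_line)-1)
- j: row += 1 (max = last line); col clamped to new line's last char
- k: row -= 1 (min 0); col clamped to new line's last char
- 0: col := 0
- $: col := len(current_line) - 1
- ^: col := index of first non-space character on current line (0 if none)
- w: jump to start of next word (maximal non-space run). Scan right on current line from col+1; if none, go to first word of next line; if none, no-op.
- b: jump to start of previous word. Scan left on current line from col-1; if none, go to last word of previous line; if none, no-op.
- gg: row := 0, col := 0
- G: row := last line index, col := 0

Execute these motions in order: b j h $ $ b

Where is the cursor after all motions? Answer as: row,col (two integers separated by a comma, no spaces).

After 1 (b): row=0 col=0 char='t'
After 2 (j): row=1 col=0 char='n'
After 3 (h): row=1 col=0 char='n'
After 4 ($): row=1 col=9 char='e'
After 5 ($): row=1 col=9 char='e'
After 6 (b): row=1 col=6 char='n'

Answer: 1,6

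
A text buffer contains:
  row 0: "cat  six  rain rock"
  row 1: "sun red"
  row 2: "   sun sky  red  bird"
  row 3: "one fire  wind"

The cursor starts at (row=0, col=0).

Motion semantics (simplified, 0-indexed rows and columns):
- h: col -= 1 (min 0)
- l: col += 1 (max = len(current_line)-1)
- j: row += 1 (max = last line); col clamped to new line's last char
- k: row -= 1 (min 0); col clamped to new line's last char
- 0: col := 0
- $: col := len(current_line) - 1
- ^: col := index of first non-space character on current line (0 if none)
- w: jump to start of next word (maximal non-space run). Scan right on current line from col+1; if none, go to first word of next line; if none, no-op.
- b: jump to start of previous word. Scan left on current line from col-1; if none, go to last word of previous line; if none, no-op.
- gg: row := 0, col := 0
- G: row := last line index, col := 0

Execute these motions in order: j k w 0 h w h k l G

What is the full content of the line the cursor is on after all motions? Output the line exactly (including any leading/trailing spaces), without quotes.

Answer: one fire  wind

Derivation:
After 1 (j): row=1 col=0 char='s'
After 2 (k): row=0 col=0 char='c'
After 3 (w): row=0 col=5 char='s'
After 4 (0): row=0 col=0 char='c'
After 5 (h): row=0 col=0 char='c'
After 6 (w): row=0 col=5 char='s'
After 7 (h): row=0 col=4 char='_'
After 8 (k): row=0 col=4 char='_'
After 9 (l): row=0 col=5 char='s'
After 10 (G): row=3 col=0 char='o'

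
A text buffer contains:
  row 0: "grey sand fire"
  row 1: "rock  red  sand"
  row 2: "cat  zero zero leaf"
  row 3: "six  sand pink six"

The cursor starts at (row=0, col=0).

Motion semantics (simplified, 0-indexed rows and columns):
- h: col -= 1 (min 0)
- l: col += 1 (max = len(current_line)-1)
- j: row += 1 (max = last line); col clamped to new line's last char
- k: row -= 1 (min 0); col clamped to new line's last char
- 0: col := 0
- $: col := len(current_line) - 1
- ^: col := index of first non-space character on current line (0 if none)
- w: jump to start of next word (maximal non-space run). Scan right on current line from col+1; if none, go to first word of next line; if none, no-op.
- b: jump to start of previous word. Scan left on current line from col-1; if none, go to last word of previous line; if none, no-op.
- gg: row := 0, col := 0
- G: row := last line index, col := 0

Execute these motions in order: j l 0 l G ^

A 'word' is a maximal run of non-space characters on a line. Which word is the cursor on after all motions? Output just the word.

After 1 (j): row=1 col=0 char='r'
After 2 (l): row=1 col=1 char='o'
After 3 (0): row=1 col=0 char='r'
After 4 (l): row=1 col=1 char='o'
After 5 (G): row=3 col=0 char='s'
After 6 (^): row=3 col=0 char='s'

Answer: six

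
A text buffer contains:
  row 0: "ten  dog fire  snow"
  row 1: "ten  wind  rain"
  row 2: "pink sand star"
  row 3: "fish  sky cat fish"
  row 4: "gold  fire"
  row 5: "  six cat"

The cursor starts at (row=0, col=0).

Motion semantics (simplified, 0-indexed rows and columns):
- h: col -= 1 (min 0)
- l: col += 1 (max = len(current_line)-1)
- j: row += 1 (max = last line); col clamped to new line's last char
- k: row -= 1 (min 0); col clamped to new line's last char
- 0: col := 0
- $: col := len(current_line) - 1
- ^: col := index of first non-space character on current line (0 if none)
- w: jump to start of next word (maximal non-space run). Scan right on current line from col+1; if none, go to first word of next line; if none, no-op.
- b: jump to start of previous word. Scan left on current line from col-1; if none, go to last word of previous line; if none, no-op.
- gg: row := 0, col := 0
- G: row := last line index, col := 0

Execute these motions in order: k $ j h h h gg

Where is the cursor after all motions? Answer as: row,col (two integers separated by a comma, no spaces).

After 1 (k): row=0 col=0 char='t'
After 2 ($): row=0 col=18 char='w'
After 3 (j): row=1 col=14 char='n'
After 4 (h): row=1 col=13 char='i'
After 5 (h): row=1 col=12 char='a'
After 6 (h): row=1 col=11 char='r'
After 7 (gg): row=0 col=0 char='t'

Answer: 0,0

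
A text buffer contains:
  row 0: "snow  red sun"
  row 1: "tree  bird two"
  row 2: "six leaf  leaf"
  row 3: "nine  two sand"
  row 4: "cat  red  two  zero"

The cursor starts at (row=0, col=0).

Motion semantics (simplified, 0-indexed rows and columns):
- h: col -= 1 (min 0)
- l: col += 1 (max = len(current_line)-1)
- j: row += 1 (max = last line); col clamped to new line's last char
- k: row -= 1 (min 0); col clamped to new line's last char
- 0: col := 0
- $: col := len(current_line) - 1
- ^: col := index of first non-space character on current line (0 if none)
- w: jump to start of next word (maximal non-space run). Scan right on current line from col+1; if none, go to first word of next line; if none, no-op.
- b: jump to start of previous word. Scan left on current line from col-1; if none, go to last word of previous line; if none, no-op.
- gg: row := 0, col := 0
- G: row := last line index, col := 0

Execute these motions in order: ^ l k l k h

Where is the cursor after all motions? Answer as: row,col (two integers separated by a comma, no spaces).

After 1 (^): row=0 col=0 char='s'
After 2 (l): row=0 col=1 char='n'
After 3 (k): row=0 col=1 char='n'
After 4 (l): row=0 col=2 char='o'
After 5 (k): row=0 col=2 char='o'
After 6 (h): row=0 col=1 char='n'

Answer: 0,1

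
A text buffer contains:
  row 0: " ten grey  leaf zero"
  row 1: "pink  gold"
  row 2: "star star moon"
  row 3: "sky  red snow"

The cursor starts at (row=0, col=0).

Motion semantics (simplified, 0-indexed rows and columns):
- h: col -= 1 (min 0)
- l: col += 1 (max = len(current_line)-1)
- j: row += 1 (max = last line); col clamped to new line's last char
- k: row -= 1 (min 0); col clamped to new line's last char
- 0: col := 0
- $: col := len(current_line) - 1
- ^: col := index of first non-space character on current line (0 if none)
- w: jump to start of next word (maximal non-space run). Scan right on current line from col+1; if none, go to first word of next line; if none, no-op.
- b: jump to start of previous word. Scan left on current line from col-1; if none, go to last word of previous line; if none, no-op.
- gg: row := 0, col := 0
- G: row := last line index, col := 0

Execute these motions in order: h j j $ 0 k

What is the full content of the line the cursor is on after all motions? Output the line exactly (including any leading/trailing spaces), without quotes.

After 1 (h): row=0 col=0 char='_'
After 2 (j): row=1 col=0 char='p'
After 3 (j): row=2 col=0 char='s'
After 4 ($): row=2 col=13 char='n'
After 5 (0): row=2 col=0 char='s'
After 6 (k): row=1 col=0 char='p'

Answer: pink  gold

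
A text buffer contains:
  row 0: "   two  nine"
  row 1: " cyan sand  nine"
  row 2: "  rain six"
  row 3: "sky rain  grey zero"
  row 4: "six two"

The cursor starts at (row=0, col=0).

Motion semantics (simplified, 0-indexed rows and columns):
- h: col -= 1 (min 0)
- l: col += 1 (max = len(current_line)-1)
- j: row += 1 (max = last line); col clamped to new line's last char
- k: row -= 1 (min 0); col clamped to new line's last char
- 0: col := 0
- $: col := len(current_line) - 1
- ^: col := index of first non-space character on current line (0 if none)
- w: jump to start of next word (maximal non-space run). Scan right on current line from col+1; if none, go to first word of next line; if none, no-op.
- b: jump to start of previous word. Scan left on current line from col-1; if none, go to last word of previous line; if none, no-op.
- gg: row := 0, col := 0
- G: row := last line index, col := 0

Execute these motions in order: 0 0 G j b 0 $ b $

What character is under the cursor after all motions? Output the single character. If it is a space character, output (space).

After 1 (0): row=0 col=0 char='_'
After 2 (0): row=0 col=0 char='_'
After 3 (G): row=4 col=0 char='s'
After 4 (j): row=4 col=0 char='s'
After 5 (b): row=3 col=15 char='z'
After 6 (0): row=3 col=0 char='s'
After 7 ($): row=3 col=18 char='o'
After 8 (b): row=3 col=15 char='z'
After 9 ($): row=3 col=18 char='o'

Answer: o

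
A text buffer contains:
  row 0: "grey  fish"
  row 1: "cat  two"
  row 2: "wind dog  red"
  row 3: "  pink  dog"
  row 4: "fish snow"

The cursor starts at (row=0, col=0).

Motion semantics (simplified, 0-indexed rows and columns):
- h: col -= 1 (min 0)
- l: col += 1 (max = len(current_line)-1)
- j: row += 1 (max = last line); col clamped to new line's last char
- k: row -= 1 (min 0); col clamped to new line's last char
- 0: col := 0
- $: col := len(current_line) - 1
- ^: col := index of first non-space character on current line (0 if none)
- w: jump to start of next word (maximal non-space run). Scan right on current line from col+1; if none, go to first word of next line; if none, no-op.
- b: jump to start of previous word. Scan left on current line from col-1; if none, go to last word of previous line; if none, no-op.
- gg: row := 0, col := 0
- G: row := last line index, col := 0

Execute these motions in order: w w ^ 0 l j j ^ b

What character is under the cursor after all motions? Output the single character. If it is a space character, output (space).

After 1 (w): row=0 col=6 char='f'
After 2 (w): row=1 col=0 char='c'
After 3 (^): row=1 col=0 char='c'
After 4 (0): row=1 col=0 char='c'
After 5 (l): row=1 col=1 char='a'
After 6 (j): row=2 col=1 char='i'
After 7 (j): row=3 col=1 char='_'
After 8 (^): row=3 col=2 char='p'
After 9 (b): row=2 col=10 char='r'

Answer: r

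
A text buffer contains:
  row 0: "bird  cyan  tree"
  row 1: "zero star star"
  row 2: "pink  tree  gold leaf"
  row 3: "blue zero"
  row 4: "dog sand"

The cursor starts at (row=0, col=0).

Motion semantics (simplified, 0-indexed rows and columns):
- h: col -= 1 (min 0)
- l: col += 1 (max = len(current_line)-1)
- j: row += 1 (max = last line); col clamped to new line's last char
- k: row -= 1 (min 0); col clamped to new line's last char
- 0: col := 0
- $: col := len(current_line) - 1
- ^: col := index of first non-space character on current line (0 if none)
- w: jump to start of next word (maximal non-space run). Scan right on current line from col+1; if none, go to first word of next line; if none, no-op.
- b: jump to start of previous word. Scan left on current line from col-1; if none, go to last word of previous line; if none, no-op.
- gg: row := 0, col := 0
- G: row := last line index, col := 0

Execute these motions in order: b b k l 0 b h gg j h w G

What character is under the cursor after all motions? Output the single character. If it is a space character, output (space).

After 1 (b): row=0 col=0 char='b'
After 2 (b): row=0 col=0 char='b'
After 3 (k): row=0 col=0 char='b'
After 4 (l): row=0 col=1 char='i'
After 5 (0): row=0 col=0 char='b'
After 6 (b): row=0 col=0 char='b'
After 7 (h): row=0 col=0 char='b'
After 8 (gg): row=0 col=0 char='b'
After 9 (j): row=1 col=0 char='z'
After 10 (h): row=1 col=0 char='z'
After 11 (w): row=1 col=5 char='s'
After 12 (G): row=4 col=0 char='d'

Answer: d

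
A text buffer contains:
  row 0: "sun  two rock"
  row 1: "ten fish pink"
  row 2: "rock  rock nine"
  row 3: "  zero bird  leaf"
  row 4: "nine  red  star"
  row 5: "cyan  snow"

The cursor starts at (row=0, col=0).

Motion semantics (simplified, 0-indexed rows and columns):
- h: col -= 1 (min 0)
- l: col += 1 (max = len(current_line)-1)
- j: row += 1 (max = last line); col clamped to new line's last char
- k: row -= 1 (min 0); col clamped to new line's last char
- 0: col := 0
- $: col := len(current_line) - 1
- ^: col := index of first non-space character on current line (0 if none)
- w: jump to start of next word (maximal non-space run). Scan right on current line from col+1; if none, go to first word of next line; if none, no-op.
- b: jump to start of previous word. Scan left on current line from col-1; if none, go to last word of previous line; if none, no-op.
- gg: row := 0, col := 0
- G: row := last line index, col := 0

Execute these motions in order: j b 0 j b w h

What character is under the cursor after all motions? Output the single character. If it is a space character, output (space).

Answer: t

Derivation:
After 1 (j): row=1 col=0 char='t'
After 2 (b): row=0 col=9 char='r'
After 3 (0): row=0 col=0 char='s'
After 4 (j): row=1 col=0 char='t'
After 5 (b): row=0 col=9 char='r'
After 6 (w): row=1 col=0 char='t'
After 7 (h): row=1 col=0 char='t'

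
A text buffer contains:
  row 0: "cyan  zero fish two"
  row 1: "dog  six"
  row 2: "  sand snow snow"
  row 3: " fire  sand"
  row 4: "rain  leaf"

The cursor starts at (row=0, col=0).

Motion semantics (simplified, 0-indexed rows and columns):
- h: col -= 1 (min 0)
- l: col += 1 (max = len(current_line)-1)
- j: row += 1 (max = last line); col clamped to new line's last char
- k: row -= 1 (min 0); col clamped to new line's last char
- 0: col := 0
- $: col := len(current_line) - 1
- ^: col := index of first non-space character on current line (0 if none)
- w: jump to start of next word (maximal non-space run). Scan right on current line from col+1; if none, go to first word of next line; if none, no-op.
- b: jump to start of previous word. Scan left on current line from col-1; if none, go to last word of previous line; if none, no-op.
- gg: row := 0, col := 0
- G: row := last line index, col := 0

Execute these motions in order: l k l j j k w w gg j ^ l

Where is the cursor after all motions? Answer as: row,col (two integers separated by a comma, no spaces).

After 1 (l): row=0 col=1 char='y'
After 2 (k): row=0 col=1 char='y'
After 3 (l): row=0 col=2 char='a'
After 4 (j): row=1 col=2 char='g'
After 5 (j): row=2 col=2 char='s'
After 6 (k): row=1 col=2 char='g'
After 7 (w): row=1 col=5 char='s'
After 8 (w): row=2 col=2 char='s'
After 9 (gg): row=0 col=0 char='c'
After 10 (j): row=1 col=0 char='d'
After 11 (^): row=1 col=0 char='d'
After 12 (l): row=1 col=1 char='o'

Answer: 1,1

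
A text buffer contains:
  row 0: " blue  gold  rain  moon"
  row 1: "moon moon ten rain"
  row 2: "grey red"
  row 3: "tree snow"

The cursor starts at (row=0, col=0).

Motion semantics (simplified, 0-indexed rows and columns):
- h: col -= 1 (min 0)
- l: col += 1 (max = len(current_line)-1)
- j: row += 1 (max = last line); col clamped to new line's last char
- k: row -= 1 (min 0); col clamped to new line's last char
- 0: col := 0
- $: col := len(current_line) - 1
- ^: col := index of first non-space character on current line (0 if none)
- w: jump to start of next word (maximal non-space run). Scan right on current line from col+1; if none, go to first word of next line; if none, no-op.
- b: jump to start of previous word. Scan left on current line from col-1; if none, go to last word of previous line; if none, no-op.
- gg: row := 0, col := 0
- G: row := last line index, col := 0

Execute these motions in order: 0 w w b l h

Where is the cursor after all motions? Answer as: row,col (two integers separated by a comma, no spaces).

Answer: 0,1

Derivation:
After 1 (0): row=0 col=0 char='_'
After 2 (w): row=0 col=1 char='b'
After 3 (w): row=0 col=7 char='g'
After 4 (b): row=0 col=1 char='b'
After 5 (l): row=0 col=2 char='l'
After 6 (h): row=0 col=1 char='b'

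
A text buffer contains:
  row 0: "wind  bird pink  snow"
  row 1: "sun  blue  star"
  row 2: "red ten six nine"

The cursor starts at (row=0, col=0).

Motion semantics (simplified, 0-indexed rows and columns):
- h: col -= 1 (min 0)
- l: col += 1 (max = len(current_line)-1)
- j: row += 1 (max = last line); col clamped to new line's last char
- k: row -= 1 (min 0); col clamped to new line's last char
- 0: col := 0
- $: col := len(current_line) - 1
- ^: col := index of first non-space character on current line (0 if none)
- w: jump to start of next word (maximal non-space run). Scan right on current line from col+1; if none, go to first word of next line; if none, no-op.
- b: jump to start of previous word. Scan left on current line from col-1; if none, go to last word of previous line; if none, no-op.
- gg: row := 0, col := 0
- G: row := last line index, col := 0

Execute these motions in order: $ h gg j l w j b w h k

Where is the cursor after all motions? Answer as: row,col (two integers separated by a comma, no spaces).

Answer: 1,7

Derivation:
After 1 ($): row=0 col=20 char='w'
After 2 (h): row=0 col=19 char='o'
After 3 (gg): row=0 col=0 char='w'
After 4 (j): row=1 col=0 char='s'
After 5 (l): row=1 col=1 char='u'
After 6 (w): row=1 col=5 char='b'
After 7 (j): row=2 col=5 char='e'
After 8 (b): row=2 col=4 char='t'
After 9 (w): row=2 col=8 char='s'
After 10 (h): row=2 col=7 char='_'
After 11 (k): row=1 col=7 char='u'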